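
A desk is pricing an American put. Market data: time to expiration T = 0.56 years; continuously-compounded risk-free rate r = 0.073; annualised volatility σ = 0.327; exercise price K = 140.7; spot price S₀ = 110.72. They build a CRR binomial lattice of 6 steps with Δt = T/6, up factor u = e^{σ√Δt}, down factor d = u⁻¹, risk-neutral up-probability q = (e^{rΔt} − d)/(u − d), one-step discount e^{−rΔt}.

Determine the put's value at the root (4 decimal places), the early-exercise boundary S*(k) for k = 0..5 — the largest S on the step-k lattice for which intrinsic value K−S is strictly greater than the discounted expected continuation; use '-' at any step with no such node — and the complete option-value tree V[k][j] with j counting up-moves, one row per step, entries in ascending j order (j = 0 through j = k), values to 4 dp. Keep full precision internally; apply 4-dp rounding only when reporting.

price = 30.3427
boundary = - 100.1936 110.7200 100.1936 110.7200 122.3523
tree:
30.3427
40.5064 20.9538
50.0320 29.9800 12.5353
58.6520 40.5064 19.8223 5.6801
66.4525 50.0320 29.9800 10.2981 1.3053
73.5114 58.6520 40.5064 18.3477 2.6778 0.0000
79.8992 66.4525 50.0320 29.9800 5.4933 0.0000 0.0000

params: Δt=0.09333 u=1.10506 d=0.90493 q=0.50921 e^(-rΔt)=0.99321
t_6 payoffs: 79.8992 66.4525 50.0320 29.9800 5.4933 0.0000 0.0000
t_5: node(5,0) S=67.1886 payoff=73.5114 vs cont=72.5560 → 73.5114 [stop]  node(5,1) S=82.0480 payoff=58.6520 vs cont=57.6967 → 58.6520 [stop]  node(5,2) S=100.1936 payoff=40.5064 vs cont=39.5510 → 40.5064 [stop]  node(5,3) S=122.3523 payoff=18.3477 vs cont=17.3923 → 18.3477 [stop]  node(5,4) S=149.4116 payoff=0.0000 vs cont=2.6778 → 2.6778 [wait]  node(5,5) S=182.4553 payoff=0.0000 vs cont=0.0000 → 0.0000 [wait]  ⇒ S*(5)=122.3523
t_4: node(4,0) S=74.2475 payoff=66.4525 vs cont=65.4971 → 66.4525 [stop]  node(4,1) S=90.6680 payoff=50.0320 vs cont=49.0766 → 50.0320 [stop]  node(4,2) S=110.7200 payoff=29.9800 vs cont=29.0246 → 29.9800 [stop]  node(4,3) S=135.2067 payoff=5.4933 vs cont=10.2981 → 10.2981 [wait]  node(4,4) S=165.1089 payoff=0.0000 vs cont=1.3053 → 1.3053 [wait]  ⇒ S*(4)=110.7200
t_3: node(3,0) S=82.0480 payoff=58.6520 vs cont=57.6967 → 58.6520 [stop]  node(3,1) S=100.1936 payoff=40.5064 vs cont=39.5510 → 40.5064 [stop]  node(3,2) S=122.3523 payoff=18.3477 vs cont=19.8223 → 19.8223 [wait]  node(3,3) S=149.4116 payoff=0.0000 vs cont=5.6801 → 5.6801 [wait]  ⇒ S*(3)=100.1936
t_2: node(2,0) S=90.6680 payoff=50.0320 vs cont=49.0766 → 50.0320 [stop]  node(2,1) S=110.7200 payoff=29.9800 vs cont=29.7704 → 29.9800 [stop]  node(2,2) S=135.2067 payoff=5.4933 vs cont=12.5353 → 12.5353 [wait]  ⇒ S*(2)=110.7200
t_1: node(1,0) S=100.1936 payoff=40.5064 vs cont=39.5510 → 40.5064 [stop]  node(1,1) S=122.3523 payoff=18.3477 vs cont=20.9538 → 20.9538 [wait]  ⇒ S*(1)=100.1936
t_0: node(0,0) S=110.7200 payoff=29.9800 vs cont=30.3427 → 30.3427 [wait]  ⇒ S*(0)=-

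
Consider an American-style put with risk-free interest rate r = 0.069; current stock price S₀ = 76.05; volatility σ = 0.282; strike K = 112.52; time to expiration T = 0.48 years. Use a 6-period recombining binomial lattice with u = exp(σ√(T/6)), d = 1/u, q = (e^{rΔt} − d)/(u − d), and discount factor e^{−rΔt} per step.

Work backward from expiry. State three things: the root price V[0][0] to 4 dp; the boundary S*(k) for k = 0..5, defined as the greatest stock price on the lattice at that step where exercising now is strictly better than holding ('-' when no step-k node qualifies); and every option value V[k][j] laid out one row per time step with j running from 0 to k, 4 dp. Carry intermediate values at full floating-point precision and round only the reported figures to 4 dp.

params: Δt=0.08000 u=1.08303 d=0.92334 q=0.51473 e^(-rΔt)=0.99450
t_6 payoffs: 65.3942 57.2437 47.6836 36.4700 23.3170 7.8892 0.0000
t_5: node(5,0) S=51.0386 payoff=61.4814 vs cont=60.8620 → 61.4814 [stop]  node(5,1) S=59.8658 payoff=52.6542 vs cont=52.0348 → 52.6542 [stop]  node(5,2) S=70.2197 payoff=42.3003 vs cont=41.6809 → 42.3003 [stop]  node(5,3) S=82.3643 payoff=30.1557 vs cont=29.5363 → 30.1557 [stop]  node(5,4) S=96.6094 payoff=15.9106 vs cont=15.2912 → 15.9106 [stop]  node(5,5) S=113.3181 payoff=0.0000 vs cont=3.8073 → 3.8073 [wait]  ⇒ S*(5)=96.6094
t_4: node(4,0) S=55.2763 payoff=57.2437 vs cont=56.6243 → 57.2437 [stop]  node(4,1) S=64.8364 payoff=47.6836 vs cont=47.0642 → 47.6836 [stop]  node(4,2) S=76.0500 payoff=36.4700 vs cont=35.8506 → 36.4700 [stop]  node(4,3) S=89.2030 payoff=23.3170 vs cont=22.6976 → 23.3170 [stop]  node(4,4) S=104.6308 payoff=7.8892 vs cont=9.6274 → 9.6274 [wait]  ⇒ S*(4)=89.2030
t_3: node(3,0) S=59.8658 payoff=52.6542 vs cont=52.0348 → 52.6542 [stop]  node(3,1) S=70.2197 payoff=42.3003 vs cont=41.6809 → 42.3003 [stop]  node(3,2) S=82.3643 payoff=30.1557 vs cont=29.5363 → 30.1557 [stop]  node(3,3) S=96.6094 payoff=15.9106 vs cont=16.1810 → 16.1810 [wait]  ⇒ S*(3)=82.3643
t_2: node(2,0) S=64.8364 payoff=47.6836 vs cont=47.0642 → 47.6836 [stop]  node(2,1) S=76.0500 payoff=36.4700 vs cont=35.8506 → 36.4700 [stop]  node(2,2) S=89.2030 payoff=23.3170 vs cont=22.8360 → 23.3170 [stop]  ⇒ S*(2)=89.2030
t_1: node(1,0) S=70.2197 payoff=42.3003 vs cont=41.6809 → 42.3003 [stop]  node(1,1) S=82.3643 payoff=30.1557 vs cont=29.5363 → 30.1557 [stop]  ⇒ S*(1)=82.3643
t_0: node(0,0) S=76.0500 payoff=36.4700 vs cont=35.8506 → 36.4700 [stop]  ⇒ S*(0)=76.0500

price = 36.4700
boundary = 76.0500 82.3643 89.2030 82.3643 89.2030 96.6094
tree:
36.4700
42.3003 30.1557
47.6836 36.4700 23.3170
52.6542 42.3003 30.1557 16.1810
57.2437 47.6836 36.4700 23.3170 9.6274
61.4814 52.6542 42.3003 30.1557 15.9106 3.8073
65.3942 57.2437 47.6836 36.4700 23.3170 7.8892 0.0000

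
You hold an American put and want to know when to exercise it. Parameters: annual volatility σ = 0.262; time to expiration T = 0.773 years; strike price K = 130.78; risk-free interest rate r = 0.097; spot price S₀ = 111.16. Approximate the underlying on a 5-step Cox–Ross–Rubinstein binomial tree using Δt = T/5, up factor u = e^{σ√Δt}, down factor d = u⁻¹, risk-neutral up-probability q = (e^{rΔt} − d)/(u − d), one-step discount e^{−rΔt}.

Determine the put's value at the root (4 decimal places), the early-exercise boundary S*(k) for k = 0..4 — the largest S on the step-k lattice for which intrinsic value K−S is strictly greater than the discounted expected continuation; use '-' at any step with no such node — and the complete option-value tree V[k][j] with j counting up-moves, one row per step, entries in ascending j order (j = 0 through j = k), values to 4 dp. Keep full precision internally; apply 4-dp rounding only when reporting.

price = 19.9197
boundary = - 100.2788 111.1600 100.2788 111.1600
tree:
19.9197
30.5012 11.7231
40.3173 19.6200 5.5192
49.1725 30.5012 10.5636 1.5020
57.1608 40.3173 19.6200 3.3693 0.0000
64.3673 49.1725 30.5012 7.5581 0.0000 0.0000

Δt=0.15460  u=1.10851  d=0.90211  q=0.54747  discount=0.98512
step 5 (expiry): payoffs max(K−S,0) = 64.3673 49.1725 30.5012 7.5581 0.0000 0.0000
step 4: (k=4,j=0): S=73.6192, (K−S)⁺=57.1608, hold=55.2143 ⇒ V=57.1608 exercise | (k=4,j=1): S=90.4627, (K−S)⁺=40.3173, hold=38.3707 ⇒ V=40.3173 exercise | (k=4,j=2): S=111.1600, (K−S)⁺=19.6200, hold=17.6734 ⇒ V=19.6200 exercise | (k=4,j=3): S=136.5927, (K−S)⁺=0.0000, hold=3.3693 ⇒ V=3.3693 continue | (k=4,j=4): S=167.8442, (K−S)⁺=0.0000, hold=0.0000 ⇒ V=0.0000 continue  boundary S*=111.1600
step 3: (k=3,j=0): S=81.6075, (K−S)⁺=49.1725, hold=47.2259 ⇒ V=49.1725 exercise | (k=3,j=1): S=100.2788, (K−S)⁺=30.5012, hold=28.5546 ⇒ V=30.5012 exercise | (k=3,j=2): S=123.2219, (K−S)⁺=7.5581, hold=10.5636 ⇒ V=10.5636 continue | (k=3,j=3): S=151.4143, (K−S)⁺=0.0000, hold=1.5020 ⇒ V=1.5020 continue  boundary S*=100.2788
step 2: (k=2,j=0): S=90.4627, (K−S)⁺=40.3173, hold=38.3707 ⇒ V=40.3173 exercise | (k=2,j=1): S=111.1600, (K−S)⁺=19.6200, hold=19.2944 ⇒ V=19.6200 exercise | (k=2,j=2): S=136.5927, (K−S)⁺=0.0000, hold=5.5192 ⇒ V=5.5192 continue  boundary S*=111.1600
step 1: (k=1,j=0): S=100.2788, (K−S)⁺=30.5012, hold=28.5546 ⇒ V=30.5012 exercise | (k=1,j=1): S=123.2219, (K−S)⁺=7.5581, hold=11.7231 ⇒ V=11.7231 continue  boundary S*=100.2788
step 0: (k=0,j=0): S=111.1600, (K−S)⁺=19.6200, hold=19.9197 ⇒ V=19.9197 continue  boundary S*=-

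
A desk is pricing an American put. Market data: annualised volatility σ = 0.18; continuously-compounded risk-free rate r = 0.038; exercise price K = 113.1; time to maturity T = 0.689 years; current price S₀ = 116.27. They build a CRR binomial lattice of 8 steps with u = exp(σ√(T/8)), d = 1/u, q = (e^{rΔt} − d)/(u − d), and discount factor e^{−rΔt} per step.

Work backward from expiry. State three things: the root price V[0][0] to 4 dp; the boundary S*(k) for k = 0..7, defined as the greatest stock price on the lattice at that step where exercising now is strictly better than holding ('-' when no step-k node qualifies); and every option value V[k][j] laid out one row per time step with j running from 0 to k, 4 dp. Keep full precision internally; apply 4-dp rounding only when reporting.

price = 4.3854
boundary = - - - - 94.1243 99.2301 94.1243 99.2301
tree:
4.3854
6.6697 2.2860
9.8276 3.7713 0.9173
13.9530 6.0482 1.6749 0.2176
18.9757 9.3641 2.9987 0.4528 0.0000
23.8187 13.8699 5.2275 0.9422 0.0000 0.0000
28.4126 18.9757 8.7714 1.9605 0.0000 0.0000 0.0000
32.7701 23.8187 13.8699 4.0791 0.0000 0.0000 0.0000 0.0000
36.9034 28.4126 18.9757 8.4872 0.0000 0.0000 0.0000 0.0000 0.0000

params: Δt=0.08612 u=1.05424 d=0.94855 q=0.51781 e^(-rΔt)=0.99673
t_8 payoffs: 36.9034 28.4126 18.9757 8.4872 0.0000 0.0000 0.0000 0.0000 0.0000
t_7: node(7,0) S=80.3299 payoff=32.7701 vs cont=32.4005 → 32.7701 [stop]  node(7,1) S=89.2813 payoff=23.8187 vs cont=23.4492 → 23.8187 [stop]  node(7,2) S=99.2301 payoff=13.8699 vs cont=13.5004 → 13.8699 [stop]  node(7,3) S=110.2875 payoff=2.8125 vs cont=4.0791 → 4.0791 [wait]  node(7,4) S=122.5770 payoff=0.0000 vs cont=0.0000 → 0.0000 [wait]  node(7,5) S=136.2361 payoff=0.0000 vs cont=0.0000 → 0.0000 [wait]  node(7,6) S=151.4172 payoff=0.0000 vs cont=0.0000 → 0.0000 [wait]  node(7,7) S=168.2899 payoff=0.0000 vs cont=0.0000 → 0.0000 [wait]  ⇒ S*(7)=99.2301
t_6: node(6,0) S=84.6874 payoff=28.4126 vs cont=28.0431 → 28.4126 [stop]  node(6,1) S=94.1243 payoff=18.9757 vs cont=18.6062 → 18.9757 [stop]  node(6,2) S=104.6128 payoff=8.4872 vs cont=8.7714 → 8.7714 [wait]  node(6,3) S=116.2700 payoff=0.0000 vs cont=1.9605 → 1.9605 [wait]  node(6,4) S=129.2262 payoff=0.0000 vs cont=0.0000 → 0.0000 [wait]  node(6,5) S=143.6262 payoff=0.0000 vs cont=0.0000 → 0.0000 [wait]  node(6,6) S=159.6307 payoff=0.0000 vs cont=0.0000 → 0.0000 [wait]  ⇒ S*(6)=94.1243
t_5: node(5,0) S=89.2813 payoff=23.8187 vs cont=23.4492 → 23.8187 [stop]  node(5,1) S=99.2301 payoff=13.8699 vs cont=13.6471 → 13.8699 [stop]  node(5,2) S=110.2875 payoff=2.8125 vs cont=5.2275 → 5.2275 [wait]  node(5,3) S=122.5770 payoff=0.0000 vs cont=0.9422 → 0.9422 [wait]  node(5,4) S=136.2361 payoff=0.0000 vs cont=0.0000 → 0.0000 [wait]  node(5,5) S=151.4172 payoff=0.0000 vs cont=0.0000 → 0.0000 [wait]  ⇒ S*(5)=99.2301
t_4: node(4,0) S=94.1243 payoff=18.9757 vs cont=18.6062 → 18.9757 [stop]  node(4,1) S=104.6128 payoff=8.4872 vs cont=9.3641 → 9.3641 [wait]  node(4,2) S=116.2700 payoff=0.0000 vs cont=2.9987 → 2.9987 [wait]  node(4,3) S=129.2262 payoff=0.0000 vs cont=0.4528 → 0.4528 [wait]  node(4,4) S=143.6262 payoff=0.0000 vs cont=0.0000 → 0.0000 [wait]  ⇒ S*(4)=94.1243
t_3: node(3,0) S=99.2301 payoff=13.8699 vs cont=13.9530 → 13.9530 [wait]  node(3,1) S=110.2875 payoff=2.8125 vs cont=6.0482 → 6.0482 [wait]  node(3,2) S=122.5770 payoff=0.0000 vs cont=1.6749 → 1.6749 [wait]  node(3,3) S=136.2361 payoff=0.0000 vs cont=0.2176 → 0.2176 [wait]  ⇒ S*(3)=-
t_2: node(2,0) S=104.6128 payoff=8.4872 vs cont=9.8276 → 9.8276 [wait]  node(2,1) S=116.2700 payoff=0.0000 vs cont=3.7713 → 3.7713 [wait]  node(2,2) S=129.2262 payoff=0.0000 vs cont=0.9173 → 0.9173 [wait]  ⇒ S*(2)=-
t_1: node(1,0) S=110.2875 payoff=2.8125 vs cont=6.6697 → 6.6697 [wait]  node(1,1) S=122.5770 payoff=0.0000 vs cont=2.2860 → 2.2860 [wait]  ⇒ S*(1)=-
t_0: node(0,0) S=116.2700 payoff=0.0000 vs cont=4.3854 → 4.3854 [wait]  ⇒ S*(0)=-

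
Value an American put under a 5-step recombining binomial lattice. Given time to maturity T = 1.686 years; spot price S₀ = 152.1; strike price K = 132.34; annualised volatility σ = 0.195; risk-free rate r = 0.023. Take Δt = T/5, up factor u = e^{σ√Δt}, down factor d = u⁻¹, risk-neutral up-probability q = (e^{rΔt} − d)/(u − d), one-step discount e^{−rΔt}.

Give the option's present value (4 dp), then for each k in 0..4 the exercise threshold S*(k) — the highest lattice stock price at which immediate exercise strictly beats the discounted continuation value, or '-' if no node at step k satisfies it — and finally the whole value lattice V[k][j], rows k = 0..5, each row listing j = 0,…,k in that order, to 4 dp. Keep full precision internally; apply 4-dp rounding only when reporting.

Δt=0.33720  u=1.11989  d=0.89294  q=0.50603  discount=0.99227
step 5 (expiry): payoffs max(K−S,0) = 45.9937 24.0476 0.0000 0.0000 0.0000 0.0000
step 4: (k=4,j=0): S=96.6988, (K−S)⁺=35.6412, hold=34.6188 ⇒ V=35.6412 exercise | (k=4,j=1): S=121.2761, (K−S)⁺=11.0639, hold=11.7871 ⇒ V=11.7871 continue | (k=4,j=2): S=152.1000, (K−S)⁺=0.0000, hold=0.0000 ⇒ V=0.0000 continue | (k=4,j=3): S=190.7583, (K−S)⁺=0.0000, hold=0.0000 ⇒ V=0.0000 continue | (k=4,j=4): S=239.2421, (K−S)⁺=0.0000, hold=0.0000 ⇒ V=0.0000 continue  boundary S*=96.6988
step 3: (k=3,j=0): S=108.2924, (K−S)⁺=24.0476, hold=23.3883 ⇒ V=24.0476 exercise | (k=3,j=1): S=135.8164, (K−S)⁺=0.0000, hold=5.7775 ⇒ V=5.7775 continue | (k=3,j=2): S=170.3359, (K−S)⁺=0.0000, hold=0.0000 ⇒ V=0.0000 continue | (k=3,j=3): S=213.6291, (K−S)⁺=0.0000, hold=0.0000 ⇒ V=0.0000 continue  boundary S*=108.2924
step 2: (k=2,j=0): S=121.2761, (K−S)⁺=11.0639, hold=14.6881 ⇒ V=14.6881 continue | (k=2,j=1): S=152.1000, (K−S)⁺=0.0000, hold=2.8319 ⇒ V=2.8319 continue | (k=2,j=2): S=190.7583, (K−S)⁺=0.0000, hold=0.0000 ⇒ V=0.0000 continue  boundary S*=-
step 1: (k=1,j=0): S=135.8164, (K−S)⁺=0.0000, hold=8.6214 ⇒ V=8.6214 continue | (k=1,j=1): S=170.3359, (K−S)⁺=0.0000, hold=1.3881 ⇒ V=1.3881 continue  boundary S*=-
step 0: (k=0,j=0): S=152.1000, (K−S)⁺=0.0000, hold=4.9228 ⇒ V=4.9228 continue  boundary S*=-

price = 4.9228
boundary = - - - 108.2924 96.6988
tree:
4.9228
8.6214 1.3881
14.6881 2.8319 0.0000
24.0476 5.7775 0.0000 0.0000
35.6412 11.7871 0.0000 0.0000 0.0000
45.9937 24.0476 0.0000 0.0000 0.0000 0.0000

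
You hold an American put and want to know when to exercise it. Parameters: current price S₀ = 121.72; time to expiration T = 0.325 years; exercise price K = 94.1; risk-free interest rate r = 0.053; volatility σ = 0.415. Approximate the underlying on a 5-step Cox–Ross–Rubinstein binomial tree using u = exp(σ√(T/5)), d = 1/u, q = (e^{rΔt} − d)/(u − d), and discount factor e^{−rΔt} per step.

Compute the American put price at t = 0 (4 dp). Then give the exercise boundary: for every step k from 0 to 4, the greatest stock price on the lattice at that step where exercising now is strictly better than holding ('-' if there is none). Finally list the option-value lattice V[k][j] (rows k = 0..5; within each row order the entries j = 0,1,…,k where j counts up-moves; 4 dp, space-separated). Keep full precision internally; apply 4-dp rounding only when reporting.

Δt=0.06500  u=1.11160  d=0.89960  q=0.48985  discount=0.99656
step 5 (expiry): payoffs max(K−S,0) = 22.3850 5.4843 0.0000 0.0000 0.0000 0.0000
step 4: (k=4,j=0): S=79.7187, (K−S)⁺=14.3813, hold=14.0576 ⇒ V=14.3813 exercise | (k=4,j=1): S=98.5057, (K−S)⁺=0.0000, hold=2.7882 ⇒ V=2.7882 continue | (k=4,j=2): S=121.7200, (K−S)⁺=0.0000, hold=0.0000 ⇒ V=0.0000 continue | (k=4,j=3): S=150.4051, (K−S)⁺=0.0000, hold=0.0000 ⇒ V=0.0000 continue | (k=4,j=4): S=185.8504, (K−S)⁺=0.0000, hold=0.0000 ⇒ V=0.0000 continue  boundary S*=79.7187
step 3: (k=3,j=0): S=88.6157, (K−S)⁺=5.4843, hold=8.6724 ⇒ V=8.6724 continue | (k=3,j=1): S=109.4994, (K−S)⁺=0.0000, hold=1.4175 ⇒ V=1.4175 continue | (k=3,j=2): S=135.3045, (K−S)⁺=0.0000, hold=0.0000 ⇒ V=0.0000 continue | (k=3,j=3): S=167.1911, (K−S)⁺=0.0000, hold=0.0000 ⇒ V=0.0000 continue  boundary S*=-
step 2: (k=2,j=0): S=98.5057, (K−S)⁺=0.0000, hold=5.1010 ⇒ V=5.1010 continue | (k=2,j=1): S=121.7200, (K−S)⁺=0.0000, hold=0.7206 ⇒ V=0.7206 continue | (k=2,j=2): S=150.4051, (K−S)⁺=0.0000, hold=0.0000 ⇒ V=0.0000 continue  boundary S*=-
step 1: (k=1,j=0): S=109.4994, (K−S)⁺=0.0000, hold=2.9451 ⇒ V=2.9451 continue | (k=1,j=1): S=135.3045, (K−S)⁺=0.0000, hold=0.3664 ⇒ V=0.3664 continue  boundary S*=-
step 0: (k=0,j=0): S=121.7200, (K−S)⁺=0.0000, hold=1.6761 ⇒ V=1.6761 continue  boundary S*=-

price = 1.6761
boundary = - - - - 79.7187
tree:
1.6761
2.9451 0.3664
5.1010 0.7206 0.0000
8.6724 1.4175 0.0000 0.0000
14.3813 2.7882 0.0000 0.0000 0.0000
22.3850 5.4843 0.0000 0.0000 0.0000 0.0000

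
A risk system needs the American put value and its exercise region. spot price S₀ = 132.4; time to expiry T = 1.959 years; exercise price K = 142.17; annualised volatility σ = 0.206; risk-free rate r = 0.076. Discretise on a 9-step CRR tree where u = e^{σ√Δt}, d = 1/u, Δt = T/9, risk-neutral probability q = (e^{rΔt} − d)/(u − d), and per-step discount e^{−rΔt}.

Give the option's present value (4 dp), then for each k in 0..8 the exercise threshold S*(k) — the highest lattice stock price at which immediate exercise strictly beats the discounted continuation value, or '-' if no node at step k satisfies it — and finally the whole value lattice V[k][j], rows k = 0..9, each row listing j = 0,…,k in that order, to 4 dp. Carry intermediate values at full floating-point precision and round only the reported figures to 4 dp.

Δt=0.21767, u=1.10088, d=0.90837, q=0.56264, disc=e^(-rΔt)=0.98359
k=9 terminal: V=max(K-S,0) → 86.4216 74.6066 60.2876 42.9340 21.9025 0.0000 0.0000 0.0000 0.0000 0.0000
k=8: j=0 S=61.3722 intr=80.7978 cont=78.4653 V=80.7978[EX]; j=1 S=74.3791 intr=67.7909 cont=65.4584 V=67.7909[EX]; j=2 S=90.1426 intr=52.0274 cont=49.6949 V=52.0274[EX]; j=3 S=109.2469 intr=32.9231 cont=30.5906 V=32.9231[EX]; j=4 S=132.4000 intr=9.7700 cont=9.4222 V=9.7700[EX]; j=5 S=160.4601 intr=0.0000 cont=0.0000 V=0.0000[hold]; j=6 S=194.4671 intr=0.0000 cont=0.0000 V=0.0000[hold]; j=7 S=235.6813 intr=0.0000 cont=0.0000 V=0.0000[hold]; j=8 S=285.6302 intr=0.0000 cont=0.0000 V=0.0000[hold]  S*(8)=132.4000
k=7: j=0 S=67.5634 intr=74.6066 cont=72.2741 V=74.6066[EX]; j=1 S=81.8824 intr=60.2876 cont=57.9551 V=60.2876[EX]; j=2 S=99.2360 intr=42.9340 cont=40.6014 V=42.9340[EX]; j=3 S=120.2675 intr=21.9025 cont=19.5699 V=21.9025[EX]; j=4 S=145.7564 intr=0.0000 cont=4.2029 V=4.2029[hold]; j=5 S=176.6471 intr=0.0000 cont=0.0000 V=0.0000[hold]; j=6 S=214.0847 intr=0.0000 cont=0.0000 V=0.0000[hold]; j=7 S=259.4566 intr=0.0000 cont=0.0000 V=0.0000[hold]  S*(7)=120.2675
k=6: j=0 S=74.3791 intr=67.7909 cont=65.4584 V=67.7909[EX]; j=1 S=90.1426 intr=52.0274 cont=49.6949 V=52.0274[EX]; j=2 S=109.2469 intr=32.9231 cont=30.5906 V=32.9231[EX]; j=3 S=132.4000 intr=9.7700 cont=11.7481 V=11.7481[hold]; j=4 S=160.4601 intr=0.0000 cont=1.8081 V=1.8081[hold]; j=5 S=194.4671 intr=0.0000 cont=0.0000 V=0.0000[hold]; j=6 S=235.6813 intr=0.0000 cont=0.0000 V=0.0000[hold]  S*(6)=109.2469
k=5: j=0 S=81.8824 intr=60.2876 cont=57.9551 V=60.2876[EX]; j=1 S=99.2360 intr=42.9340 cont=40.6014 V=42.9340[EX]; j=2 S=120.2675 intr=21.9025 cont=20.6646 V=21.9025[EX]; j=3 S=145.7564 intr=0.0000 cont=6.0545 V=6.0545[hold]; j=4 S=176.6471 intr=0.0000 cont=0.7778 V=0.7778[hold]; j=5 S=214.0847 intr=0.0000 cont=0.0000 V=0.0000[hold]  S*(5)=120.2675
k=4: j=0 S=90.1426 intr=52.0274 cont=49.6949 V=52.0274[EX]; j=1 S=109.2469 intr=32.9231 cont=30.5906 V=32.9231[EX]; j=2 S=132.4000 intr=9.7700 cont=12.7728 V=12.7728[hold]; j=3 S=160.4601 intr=0.0000 cont=3.0350 V=3.0350[hold]; j=4 S=194.4671 intr=0.0000 cont=0.3346 V=0.3346[hold]  S*(4)=109.2469
k=3: j=0 S=99.2360 intr=42.9340 cont=40.6014 V=42.9340[EX]; j=1 S=120.2675 intr=21.9025 cont=21.2317 V=21.9025[EX]; j=2 S=145.7564 intr=0.0000 cont=7.1743 V=7.1743[hold]; j=3 S=176.6471 intr=0.0000 cont=1.4908 V=1.4908[hold]  S*(3)=120.2675
k=2: j=0 S=109.2469 intr=32.9231 cont=30.5906 V=32.9231[EX]; j=1 S=132.4000 intr=9.7700 cont=13.3925 V=13.3925[hold]; j=2 S=160.4601 intr=0.0000 cont=3.9113 V=3.9113[hold]  S*(2)=109.2469
k=1: j=0 S=120.2675 intr=21.9025 cont=21.5746 V=21.9025[EX]; j=1 S=145.7564 intr=0.0000 cont=7.9258 V=7.9258[hold]  S*(1)=120.2675
k=0: j=0 S=132.4000 intr=9.7700 cont=13.8084 V=13.8084[hold]  S*(0)=-

price = 13.8084
boundary = - 120.2675 109.2469 120.2675 109.2469 120.2675 109.2469 120.2675 132.4000
tree:
13.8084
21.9025 7.9258
32.9231 13.3925 3.9113
42.9340 21.9025 7.1743 1.4908
52.0274 32.9231 12.7728 3.0350 0.3346
60.2876 42.9340 21.9025 6.0545 0.7778 0.0000
67.7909 52.0274 32.9231 11.7481 1.8081 0.0000 0.0000
74.6066 60.2876 42.9340 21.9025 4.2029 0.0000 0.0000 0.0000
80.7978 67.7909 52.0274 32.9231 9.7700 0.0000 0.0000 0.0000 0.0000
86.4216 74.6066 60.2876 42.9340 21.9025 0.0000 0.0000 0.0000 0.0000 0.0000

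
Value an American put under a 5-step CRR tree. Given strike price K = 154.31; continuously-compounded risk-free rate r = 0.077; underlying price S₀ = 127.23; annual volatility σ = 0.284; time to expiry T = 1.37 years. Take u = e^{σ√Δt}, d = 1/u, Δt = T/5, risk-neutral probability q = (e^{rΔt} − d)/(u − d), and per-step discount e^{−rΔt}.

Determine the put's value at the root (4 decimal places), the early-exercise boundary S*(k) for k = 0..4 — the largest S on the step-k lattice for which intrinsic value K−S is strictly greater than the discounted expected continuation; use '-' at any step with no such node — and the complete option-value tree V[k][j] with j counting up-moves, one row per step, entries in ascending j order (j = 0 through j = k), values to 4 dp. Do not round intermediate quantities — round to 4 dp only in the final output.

price = 28.8950
boundary = - 109.6547 94.5073 109.6547 127.2300
tree:
28.8950
44.6553 16.3142
59.8027 27.6537 7.0837
72.8577 44.6553 13.9417 1.3902
84.1094 59.8027 27.0800 3.0491 0.0000
93.8067 72.8577 44.6553 6.6878 0.0000 0.0000

Δt=0.27400, u=1.16028, d=0.86186, q=0.53435, disc=e^(-rΔt)=0.97912
k=5 terminal: V=max(K-S,0) → 93.8067 72.8577 44.6553 6.6878 0.0000 0.0000
k=4: j=0 S=70.2006 intr=84.1094 cont=80.8878 V=84.1094[EX]; j=1 S=94.5073 intr=59.8027 cont=56.5812 V=59.8027[EX]; j=2 S=127.2300 intr=27.0800 cont=23.8585 V=27.0800[EX]; j=3 S=171.2828 intr=0.0000 cont=3.0491 V=3.0491[hold]; j=4 S=230.5887 intr=0.0000 cont=0.0000 V=0.0000[hold]  S*(4)=127.2300
k=3: j=0 S=81.4523 intr=72.8577 cont=69.6362 V=72.8577[EX]; j=1 S=109.6547 intr=44.6553 cont=41.4337 V=44.6553[EX]; j=2 S=147.6222 intr=6.6878 cont=13.9417 V=13.9417[hold]; j=3 S=198.7357 intr=0.0000 cont=1.3902 V=1.3902[hold]  S*(3)=109.6547
k=2: j=0 S=94.5073 intr=59.8027 cont=56.5812 V=59.8027[EX]; j=1 S=127.2300 intr=27.0800 cont=27.6537 V=27.6537[hold]; j=2 S=171.2828 intr=0.0000 cont=7.0837 V=7.0837[hold]  S*(2)=94.5073
k=1: j=0 S=109.6547 intr=44.6553 cont=41.7339 V=44.6553[EX]; j=1 S=147.6222 intr=6.6878 cont=16.3142 V=16.3142[hold]  S*(1)=109.6547
k=0: j=0 S=127.2300 intr=27.0800 cont=28.8950 V=28.8950[hold]  S*(0)=-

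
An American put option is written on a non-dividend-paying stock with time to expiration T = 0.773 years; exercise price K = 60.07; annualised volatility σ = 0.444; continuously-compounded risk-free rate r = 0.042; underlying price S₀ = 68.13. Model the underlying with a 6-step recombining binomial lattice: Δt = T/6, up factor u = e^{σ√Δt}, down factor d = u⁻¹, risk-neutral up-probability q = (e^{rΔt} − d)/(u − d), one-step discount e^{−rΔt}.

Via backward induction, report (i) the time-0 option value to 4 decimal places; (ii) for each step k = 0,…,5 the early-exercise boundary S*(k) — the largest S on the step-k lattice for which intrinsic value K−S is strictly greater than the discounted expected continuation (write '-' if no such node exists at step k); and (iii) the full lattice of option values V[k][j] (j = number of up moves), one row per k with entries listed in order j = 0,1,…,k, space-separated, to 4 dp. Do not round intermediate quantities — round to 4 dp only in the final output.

params: Δt=0.12883 u=1.17277 d=0.85268 q=0.47719 e^(-rΔt)=0.99460
t_6 payoffs: 33.8842 24.0544 10.5347 0.0000 0.0000 0.0000 0.0000
t_5: node(5,0) S=30.7099 payoff=29.3601 vs cont=29.0359 → 29.3601 [stop]  node(5,1) S=42.2379 payoff=17.8321 vs cont=17.5079 → 17.8321 [stop]  node(5,2) S=58.0933 payoff=1.9767 vs cont=5.4779 → 5.4779 [wait]  node(5,3) S=79.9007 payoff=0.0000 vs cont=0.0000 → 0.0000 [wait]  node(5,4) S=109.8941 payoff=0.0000 vs cont=0.0000 → 0.0000 [wait]  node(5,5) S=151.1466 payoff=0.0000 vs cont=0.0000 → 0.0000 [wait]  ⇒ S*(5)=42.2379
t_4: node(4,0) S=36.0156 payoff=24.0544 vs cont=23.7303 → 24.0544 [stop]  node(4,1) S=49.5353 payoff=10.5347 vs cont=11.8723 → 11.8723 [wait]  node(4,2) S=68.1300 payoff=0.0000 vs cont=2.8484 → 2.8484 [wait]  node(4,3) S=93.7049 payoff=0.0000 vs cont=0.0000 → 0.0000 [wait]  node(4,4) S=128.8803 payoff=0.0000 vs cont=0.0000 → 0.0000 [wait]  ⇒ S*(4)=36.0156
t_3: node(3,0) S=42.2379 payoff=17.8321 vs cont=18.1428 → 18.1428 [wait]  node(3,1) S=58.0933 payoff=1.9767 vs cont=7.5254 → 7.5254 [wait]  node(3,2) S=79.9007 payoff=0.0000 vs cont=1.4811 → 1.4811 [wait]  node(3,3) S=109.8941 payoff=0.0000 vs cont=0.0000 → 0.0000 [wait]  ⇒ S*(3)=-
t_2: node(2,0) S=49.5353 payoff=10.5347 vs cont=13.0057 → 13.0057 [wait]  node(2,1) S=68.1300 payoff=0.0000 vs cont=4.6161 → 4.6161 [wait]  node(2,2) S=93.7049 payoff=0.0000 vs cont=0.7702 → 0.7702 [wait]  ⇒ S*(2)=-
t_1: node(1,0) S=58.0933 payoff=1.9767 vs cont=8.9536 → 8.9536 [wait]  node(1,1) S=79.9007 payoff=0.0000 vs cont=2.7658 → 2.7658 [wait]  ⇒ S*(1)=-
t_0: node(0,0) S=68.1300 payoff=0.0000 vs cont=5.9685 → 5.9685 [wait]  ⇒ S*(0)=-

price = 5.9685
boundary = - - - - 36.0156 42.2379
tree:
5.9685
8.9536 2.7658
13.0057 4.6161 0.7702
18.1428 7.5254 1.4811 0.0000
24.0544 11.8723 2.8484 0.0000 0.0000
29.3601 17.8321 5.4779 0.0000 0.0000 0.0000
33.8842 24.0544 10.5347 0.0000 0.0000 0.0000 0.0000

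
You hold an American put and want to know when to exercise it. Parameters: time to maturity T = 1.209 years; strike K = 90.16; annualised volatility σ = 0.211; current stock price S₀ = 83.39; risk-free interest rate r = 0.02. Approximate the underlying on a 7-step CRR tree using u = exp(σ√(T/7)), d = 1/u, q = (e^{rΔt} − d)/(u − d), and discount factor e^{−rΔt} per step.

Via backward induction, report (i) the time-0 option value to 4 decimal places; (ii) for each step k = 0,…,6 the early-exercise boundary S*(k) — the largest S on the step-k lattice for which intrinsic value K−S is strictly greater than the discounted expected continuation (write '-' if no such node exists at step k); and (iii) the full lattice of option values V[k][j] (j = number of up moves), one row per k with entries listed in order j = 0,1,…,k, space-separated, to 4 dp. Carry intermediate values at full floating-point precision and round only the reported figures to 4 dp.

Δt=0.17271, u=1.09165, d=0.91605, q=0.49780, disc=e^(-rΔt)=0.99655
k=7 terminal: V=max(K-S,0) → 45.0230 36.3703 26.0590 13.7710 0.0000 0.0000 0.0000 0.0000
k=6: j=0 S=49.2738 intr=40.8862 cont=40.5753 V=40.8862[EX]; j=1 S=58.7195 intr=31.4405 cont=31.1296 V=31.4405[EX]; j=2 S=69.9758 intr=20.1842 cont=19.8733 V=20.1842[EX]; j=3 S=83.3900 intr=6.7700 cont=6.8920 V=6.8920[hold]; j=4 S=99.3756 intr=0.0000 cont=0.0000 V=0.0000[hold]; j=5 S=118.4257 intr=0.0000 cont=0.0000 V=0.0000[hold]; j=6 S=141.1276 intr=0.0000 cont=0.0000 V=0.0000[hold]  S*(6)=69.9758
k=5: j=0 S=53.7897 intr=36.3703 cont=36.0594 V=36.3703[EX]; j=1 S=64.1010 intr=26.0590 cont=25.7481 V=26.0590[EX]; j=2 S=76.3890 intr=13.7710 cont=13.5206 V=13.7710[EX]; j=3 S=91.0326 intr=0.0000 cont=3.4492 V=3.4492[hold]; j=4 S=108.4833 intr=0.0000 cont=0.0000 V=0.0000[hold]; j=5 S=129.2793 intr=0.0000 cont=0.0000 V=0.0000[hold]  S*(5)=76.3890
k=4: j=0 S=58.7195 intr=31.4405 cont=31.1296 V=31.4405[EX]; j=1 S=69.9758 intr=20.1842 cont=19.8733 V=20.1842[EX]; j=2 S=83.3900 intr=6.7700 cont=8.6031 V=8.6031[hold]; j=3 S=99.3756 intr=0.0000 cont=1.7262 V=1.7262[hold]; j=4 S=118.4257 intr=0.0000 cont=0.0000 V=0.0000[hold]  S*(4)=69.9758
k=3: j=0 S=64.1010 intr=26.0590 cont=25.7481 V=26.0590[EX]; j=1 S=76.3890 intr=13.7710 cont=14.3694 V=14.3694[hold]; j=2 S=91.0326 intr=0.0000 cont=5.1620 V=5.1620[hold]; j=3 S=108.4833 intr=0.0000 cont=0.8639 V=0.8639[hold]  S*(3)=64.1010
k=2: j=0 S=69.9758 intr=20.1842 cont=20.1702 V=20.1842[EX]; j=1 S=83.3900 intr=6.7700 cont=9.7522 V=9.7522[hold]; j=2 S=99.3756 intr=0.0000 cont=3.0120 V=3.0120[hold]  S*(2)=69.9758
k=1: j=0 S=76.3890 intr=13.7710 cont=14.9395 V=14.9395[hold]; j=1 S=91.0326 intr=0.0000 cont=6.3749 V=6.3749[hold]  S*(1)=-
k=0: j=0 S=83.3900 intr=6.7700 cont=10.6393 V=10.6393[hold]  S*(0)=-

price = 10.6393
boundary = - - 69.9758 64.1010 69.9758 76.3890 69.9758
tree:
10.6393
14.9395 6.3749
20.1842 9.7522 3.0120
26.0590 14.3694 5.1620 0.8639
31.4405 20.1842 8.6031 1.7262 0.0000
36.3703 26.0590 13.7710 3.4492 0.0000 0.0000
40.8862 31.4405 20.1842 6.8920 0.0000 0.0000 0.0000
45.0230 36.3703 26.0590 13.7710 0.0000 0.0000 0.0000 0.0000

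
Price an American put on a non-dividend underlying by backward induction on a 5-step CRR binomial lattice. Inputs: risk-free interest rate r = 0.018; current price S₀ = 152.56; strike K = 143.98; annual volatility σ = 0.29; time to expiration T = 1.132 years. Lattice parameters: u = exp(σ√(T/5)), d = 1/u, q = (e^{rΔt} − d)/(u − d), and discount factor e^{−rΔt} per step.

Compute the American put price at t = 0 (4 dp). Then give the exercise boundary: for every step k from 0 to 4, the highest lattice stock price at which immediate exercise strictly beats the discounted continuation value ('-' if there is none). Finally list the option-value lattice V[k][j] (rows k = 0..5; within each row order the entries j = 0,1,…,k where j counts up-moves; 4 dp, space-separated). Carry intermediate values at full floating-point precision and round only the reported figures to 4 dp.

Δt=0.22640, u=1.14796, d=0.87111, q=0.48031, disc=e^(-rΔt)=0.99593
k=5 terminal: V=max(K-S,0) → 67.4543 43.1336 11.0834 0.0000 0.0000 0.0000
k=4: j=0 S=87.8484 intr=56.1316 cont=55.5461 V=56.1316[EX]; j=1 S=115.7677 intr=28.2123 cont=27.6268 V=28.2123[EX]; j=2 S=152.5600 intr=0.0000 cont=5.7365 V=5.7365[hold]; j=3 S=201.0454 intr=0.0000 cont=0.0000 V=0.0000[hold]; j=4 S=264.9400 intr=0.0000 cont=0.0000 V=0.0000[hold]  S*(4)=115.7677
k=3: j=0 S=100.8464 intr=43.1336 cont=42.5480 V=43.1336[EX]; j=1 S=132.8966 intr=11.0834 cont=17.3462 V=17.3462[hold]; j=2 S=175.1328 intr=0.0000 cont=2.9691 V=2.9691[hold]; j=3 S=230.7921 intr=0.0000 cont=0.0000 V=0.0000[hold]  S*(3)=100.8464
k=2: j=0 S=115.7677 intr=28.2123 cont=30.6226 V=30.6226[hold]; j=1 S=152.5600 intr=0.0000 cont=10.3983 V=10.3983[hold]; j=2 S=201.0454 intr=0.0000 cont=1.5367 V=1.5367[hold]  S*(2)=-
k=1: j=0 S=132.8966 intr=11.0834 cont=20.8237 V=20.8237[hold]; j=1 S=175.1328 intr=0.0000 cont=6.1170 V=6.1170[hold]  S*(1)=-
k=0: j=0 S=152.5600 intr=0.0000 cont=13.7040 V=13.7040[hold]  S*(0)=-

price = 13.7040
boundary = - - - 100.8464 115.7677
tree:
13.7040
20.8237 6.1170
30.6226 10.3983 1.5367
43.1336 17.3462 2.9691 0.0000
56.1316 28.2123 5.7365 0.0000 0.0000
67.4543 43.1336 11.0834 0.0000 0.0000 0.0000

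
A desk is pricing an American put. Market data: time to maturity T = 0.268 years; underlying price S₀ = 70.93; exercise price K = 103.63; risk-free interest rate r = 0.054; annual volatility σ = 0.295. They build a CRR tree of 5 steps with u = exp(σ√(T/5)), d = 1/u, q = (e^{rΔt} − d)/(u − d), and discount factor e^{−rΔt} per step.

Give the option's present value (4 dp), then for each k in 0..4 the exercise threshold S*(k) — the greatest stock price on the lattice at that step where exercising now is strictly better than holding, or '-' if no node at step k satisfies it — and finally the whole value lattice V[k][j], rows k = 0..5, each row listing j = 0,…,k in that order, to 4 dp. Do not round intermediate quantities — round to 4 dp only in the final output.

price = 32.7000
boundary = 70.9300 75.9436 81.3116 87.0590 93.2126
tree:
32.7000
37.3826 27.6864
41.7561 32.7000 22.3184
45.8408 37.3826 27.6864 16.5710
49.6559 41.7561 32.7000 22.3184 10.4174
53.2192 45.8408 37.3826 27.6864 16.5710 3.8288

params: Δt=0.05360 u=1.07068 d=0.93398 q=0.50414 e^(-rΔt)=0.99711
t_5 payoffs: 53.2192 45.8408 37.3826 27.6864 16.5710 3.8288
t_4: node(4,0) S=53.9741 payoff=49.6559 vs cont=49.3564 → 49.6559 [stop]  node(4,1) S=61.8739 payoff=41.7561 vs cont=41.4566 → 41.7561 [stop]  node(4,2) S=70.9300 payoff=32.7000 vs cont=32.4005 → 32.7000 [stop]  node(4,3) S=81.3116 payoff=22.3184 vs cont=22.0189 → 22.3184 [stop]  node(4,4) S=93.2126 payoff=10.4174 vs cont=10.1179 → 10.4174 [stop]  ⇒ S*(4)=93.2126
t_3: node(3,0) S=57.7892 payoff=45.8408 vs cont=45.5413 → 45.8408 [stop]  node(3,1) S=66.2474 payoff=37.3826 vs cont=37.0831 → 37.3826 [stop]  node(3,2) S=75.9436 payoff=27.6864 vs cont=27.3869 → 27.6864 [stop]  node(3,3) S=87.0590 payoff=16.5710 vs cont=16.2715 → 16.5710 [stop]  ⇒ S*(3)=87.0590
t_2: node(2,0) S=61.8739 payoff=41.7561 vs cont=41.4566 → 41.7561 [stop]  node(2,1) S=70.9300 payoff=32.7000 vs cont=32.4005 → 32.7000 [stop]  node(2,2) S=81.3116 payoff=22.3184 vs cont=22.0189 → 22.3184 [stop]  ⇒ S*(2)=81.3116
t_1: node(1,0) S=66.2474 payoff=37.3826 vs cont=37.0831 → 37.3826 [stop]  node(1,1) S=75.9436 payoff=27.6864 vs cont=27.3869 → 27.6864 [stop]  ⇒ S*(1)=75.9436
t_0: node(0,0) S=70.9300 payoff=32.7000 vs cont=32.4005 → 32.7000 [stop]  ⇒ S*(0)=70.9300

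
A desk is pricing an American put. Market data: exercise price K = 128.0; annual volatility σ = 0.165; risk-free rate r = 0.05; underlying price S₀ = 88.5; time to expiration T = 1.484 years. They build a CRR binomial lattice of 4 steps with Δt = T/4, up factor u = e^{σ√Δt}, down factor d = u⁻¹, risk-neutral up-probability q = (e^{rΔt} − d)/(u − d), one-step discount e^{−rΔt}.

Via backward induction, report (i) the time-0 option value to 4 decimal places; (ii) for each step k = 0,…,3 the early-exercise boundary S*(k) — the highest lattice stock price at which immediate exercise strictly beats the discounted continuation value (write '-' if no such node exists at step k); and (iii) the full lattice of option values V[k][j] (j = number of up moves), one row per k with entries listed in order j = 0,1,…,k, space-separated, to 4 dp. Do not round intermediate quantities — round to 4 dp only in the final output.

price = 39.5000
boundary = 88.5000 97.8567 108.2025 97.8567
tree:
39.5000
47.9620 30.1433
55.6149 39.5000 19.7975
62.5361 47.9620 30.1433 8.3975
68.7955 55.6149 39.5000 19.7975 0.0000

params: Δt=0.37100 u=1.10572 d=0.90438 q=0.56789 e^(-rΔt)=0.98162
t_4 payoffs: 68.7955 55.6149 39.5000 19.7975 0.0000
t_3: node(3,0) S=65.4639 payoff=62.5361 vs cont=60.1836 → 62.5361 [stop]  node(3,1) S=80.0380 payoff=47.9620 vs cont=45.6095 → 47.9620 [stop]  node(3,2) S=97.8567 payoff=30.1433 vs cont=27.7908 → 30.1433 [stop]  node(3,3) S=119.6422 payoff=8.3578 vs cont=8.3975 → 8.3975 [wait]  ⇒ S*(3)=97.8567
t_2: node(2,0) S=72.3851 payoff=55.6149 vs cont=53.2624 → 55.6149 [stop]  node(2,1) S=88.5000 payoff=39.5000 vs cont=37.1475 → 39.5000 [stop]  node(2,2) S=108.2025 payoff=19.7975 vs cont=17.4671 → 19.7975 [stop]  ⇒ S*(2)=108.2025
t_1: node(1,0) S=80.0380 payoff=47.9620 vs cont=45.6095 → 47.9620 [stop]  node(1,1) S=97.8567 payoff=30.1433 vs cont=27.7908 → 30.1433 [stop]  ⇒ S*(1)=97.8567
t_0: node(0,0) S=88.5000 payoff=39.5000 vs cont=37.1475 → 39.5000 [stop]  ⇒ S*(0)=88.5000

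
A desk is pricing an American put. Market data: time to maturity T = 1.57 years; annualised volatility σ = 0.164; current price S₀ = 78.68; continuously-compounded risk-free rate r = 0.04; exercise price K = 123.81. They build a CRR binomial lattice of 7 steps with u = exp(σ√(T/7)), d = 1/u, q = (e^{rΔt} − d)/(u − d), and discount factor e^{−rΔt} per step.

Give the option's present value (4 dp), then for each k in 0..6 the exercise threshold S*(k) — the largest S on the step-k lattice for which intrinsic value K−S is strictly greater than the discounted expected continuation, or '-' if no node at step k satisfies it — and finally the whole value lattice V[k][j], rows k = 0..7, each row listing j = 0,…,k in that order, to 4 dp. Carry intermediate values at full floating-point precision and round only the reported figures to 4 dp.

Δt=0.22429  u=1.08076  d=0.92527  q=0.53855  discount=0.99107
step 7 (expiry): payoffs max(K−S,0) = 78.1277 70.4508 61.4837 51.0097 38.7755 24.4853 7.7936 0.0000
step 6: (k=6,j=0): S=49.3717, (K−S)⁺=74.4383, hold=73.3325 ⇒ V=74.4383 exercise | (k=6,j=1): S=57.6687, (K−S)⁺=66.1413, hold=65.0355 ⇒ V=66.1413 exercise | (k=6,j=2): S=67.3600, (K−S)⁺=56.4500, hold=55.3442 ⇒ V=56.4500 exercise | (k=6,j=3): S=78.6800, (K−S)⁺=45.1300, hold=44.0242 ⇒ V=45.1300 exercise | (k=6,j=4): S=91.9023, (K−S)⁺=31.9077, hold=30.8019 ⇒ V=31.9077 exercise | (k=6,j=5): S=107.3466, (K−S)⁺=16.4634, hold=15.3576 ⇒ V=16.4634 exercise | (k=6,j=6): S=125.3863, (K−S)⁺=0.0000, hold=3.5643 ⇒ V=3.5643 continue  boundary S*=107.3466
step 5: (k=5,j=0): S=53.3592, (K−S)⁺=70.4508, hold=69.3450 ⇒ V=70.4508 exercise | (k=5,j=1): S=62.3263, (K−S)⁺=61.4837, hold=60.3779 ⇒ V=61.4837 exercise | (k=5,j=2): S=72.8003, (K−S)⁺=51.0097, hold=49.9039 ⇒ V=51.0097 exercise | (k=5,j=3): S=85.0345, (K−S)⁺=38.7755, hold=37.6697 ⇒ V=38.7755 exercise | (k=5,j=4): S=99.3247, (K−S)⁺=24.4853, hold=23.3795 ⇒ V=24.4853 exercise | (k=5,j=5): S=116.0164, (K−S)⁺=7.7936, hold=9.4316 ⇒ V=9.4316 continue  boundary S*=99.3247
step 4: (k=4,j=0): S=57.6687, (K−S)⁺=66.1413, hold=65.0355 ⇒ V=66.1413 exercise | (k=4,j=1): S=67.3600, (K−S)⁺=56.4500, hold=55.3442 ⇒ V=56.4500 exercise | (k=4,j=2): S=78.6800, (K−S)⁺=45.1300, hold=44.0242 ⇒ V=45.1300 exercise | (k=4,j=3): S=91.9023, (K−S)⁺=31.9077, hold=30.8019 ⇒ V=31.9077 exercise | (k=4,j=4): S=107.3466, (K−S)⁺=16.4634, hold=16.2319 ⇒ V=16.4634 exercise  boundary S*=107.3466
step 3: (k=3,j=0): S=62.3263, (K−S)⁺=61.4837, hold=60.3779 ⇒ V=61.4837 exercise | (k=3,j=1): S=72.8003, (K−S)⁺=51.0097, hold=49.9039 ⇒ V=51.0097 exercise | (k=3,j=2): S=85.0345, (K−S)⁺=38.7755, hold=37.6697 ⇒ V=38.7755 exercise | (k=3,j=3): S=99.3247, (K−S)⁺=24.4853, hold=23.3795 ⇒ V=24.4853 exercise  boundary S*=99.3247
step 2: (k=2,j=0): S=67.3600, (K−S)⁺=56.4500, hold=55.3442 ⇒ V=56.4500 exercise | (k=2,j=1): S=78.6800, (K−S)⁺=45.1300, hold=44.0242 ⇒ V=45.1300 exercise | (k=2,j=2): S=91.9023, (K−S)⁺=31.9077, hold=30.8019 ⇒ V=31.9077 exercise  boundary S*=91.9023
step 1: (k=1,j=0): S=72.8003, (K−S)⁺=51.0097, hold=49.9039 ⇒ V=51.0097 exercise | (k=1,j=1): S=85.0345, (K−S)⁺=38.7755, hold=37.6697 ⇒ V=38.7755 exercise  boundary S*=85.0345
step 0: (k=0,j=0): S=78.6800, (K−S)⁺=45.1300, hold=44.0242 ⇒ V=45.1300 exercise  boundary S*=78.6800

price = 45.1300
boundary = 78.6800 85.0345 91.9023 99.3247 107.3466 99.3247 107.3466
tree:
45.1300
51.0097 38.7755
56.4500 45.1300 31.9077
61.4837 51.0097 38.7755 24.4853
66.1413 56.4500 45.1300 31.9077 16.4634
70.4508 61.4837 51.0097 38.7755 24.4853 9.4316
74.4383 66.1413 56.4500 45.1300 31.9077 16.4634 3.5643
78.1277 70.4508 61.4837 51.0097 38.7755 24.4853 7.7936 0.0000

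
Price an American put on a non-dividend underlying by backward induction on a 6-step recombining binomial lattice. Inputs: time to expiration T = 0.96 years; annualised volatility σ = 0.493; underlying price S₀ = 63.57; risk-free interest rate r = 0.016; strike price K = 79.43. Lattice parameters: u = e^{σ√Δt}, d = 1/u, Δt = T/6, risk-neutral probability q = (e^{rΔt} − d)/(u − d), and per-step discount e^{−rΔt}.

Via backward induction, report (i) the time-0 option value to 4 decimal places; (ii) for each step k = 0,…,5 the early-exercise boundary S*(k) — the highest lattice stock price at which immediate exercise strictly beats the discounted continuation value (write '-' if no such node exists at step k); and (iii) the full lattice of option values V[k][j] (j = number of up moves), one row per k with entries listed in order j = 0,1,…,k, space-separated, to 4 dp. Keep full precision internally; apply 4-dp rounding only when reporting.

price = 22.7369
boundary = - - - 35.1822 42.8515 52.1926
tree:
22.7369
29.4880 14.8531
36.8652 20.8989 7.7620
44.2478 28.3112 12.2200 2.5154
50.5444 36.5785 18.6595 4.6470 0.0000
55.7142 44.2478 27.2374 8.5850 0.0000 0.0000
59.9587 50.5444 36.5785 15.8600 0.0000 0.0000 0.0000

Δt=0.16000  u=1.21799  d=0.82103  q=0.45732  discount=0.99744
step 6 (expiry): payoffs max(K−S,0) = 59.9587 50.5444 36.5785 15.8600 0.0000 0.0000 0.0000
step 5: (k=5,j=0): S=23.7158, (K−S)⁺=55.7142, hold=55.5111 ⇒ V=55.7142 exercise | (k=5,j=1): S=35.1822, (K−S)⁺=44.2478, hold=44.0447 ⇒ V=44.2478 exercise | (k=5,j=2): S=52.1926, (K−S)⁺=27.2374, hold=27.0343 ⇒ V=27.2374 exercise | (k=5,j=3): S=77.4275, (K−S)⁺=2.0025, hold=8.5850 ⇒ V=8.5850 continue | (k=5,j=4): S=114.8632, (K−S)⁺=0.0000, hold=0.0000 ⇒ V=0.0000 continue | (k=5,j=5): S=170.3988, (K−S)⁺=0.0000, hold=0.0000 ⇒ V=0.0000 continue  boundary S*=52.1926
step 4: (k=4,j=0): S=28.8856, (K−S)⁺=50.5444, hold=50.3414 ⇒ V=50.5444 exercise | (k=4,j=1): S=42.8515, (K−S)⁺=36.5785, hold=36.3754 ⇒ V=36.5785 exercise | (k=4,j=2): S=63.5700, (K−S)⁺=15.8600, hold=18.6595 ⇒ V=18.6595 continue | (k=4,j=3): S=94.3057, (K−S)⁺=0.0000, hold=4.6470 ⇒ V=4.6470 continue | (k=4,j=4): S=139.9019, (K−S)⁺=0.0000, hold=0.0000 ⇒ V=0.0000 continue  boundary S*=42.8515
step 3: (k=3,j=0): S=35.1822, (K−S)⁺=44.2478, hold=44.0447 ⇒ V=44.2478 exercise | (k=3,j=1): S=52.1926, (K−S)⁺=27.2374, hold=28.3112 ⇒ V=28.3112 continue | (k=3,j=2): S=77.4275, (K−S)⁺=2.0025, hold=12.2200 ⇒ V=12.2200 continue | (k=3,j=3): S=114.8632, (K−S)⁺=0.0000, hold=2.5154 ⇒ V=2.5154 continue  boundary S*=35.1822
step 2: (k=2,j=0): S=42.8515, (K−S)⁺=36.5785, hold=36.8652 ⇒ V=36.8652 continue | (k=2,j=1): S=63.5700, (K−S)⁺=15.8600, hold=20.8989 ⇒ V=20.8989 continue | (k=2,j=2): S=94.3057, (K−S)⁺=0.0000, hold=7.7620 ⇒ V=7.7620 continue  boundary S*=-
step 1: (k=1,j=0): S=52.1926, (K−S)⁺=27.2374, hold=29.4880 ⇒ V=29.4880 continue | (k=1,j=1): S=77.4275, (K−S)⁺=2.0025, hold=14.8531 ⇒ V=14.8531 continue  boundary S*=-
step 0: (k=0,j=0): S=63.5700, (K−S)⁺=15.8600, hold=22.7369 ⇒ V=22.7369 continue  boundary S*=-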